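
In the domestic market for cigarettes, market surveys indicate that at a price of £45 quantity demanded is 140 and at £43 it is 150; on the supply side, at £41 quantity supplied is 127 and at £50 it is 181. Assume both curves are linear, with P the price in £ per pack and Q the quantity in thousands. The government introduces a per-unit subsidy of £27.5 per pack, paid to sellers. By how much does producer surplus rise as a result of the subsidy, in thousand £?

Demand slope: (150 − 140)/(43 − 45) = -5, so Qd = 365 − 5P.
Supply slope: (181 − 127)/(50 − 41) = 6, so Qs = 6P − 119.
Without the subsidy, 365 − 5P = 6P − 119 gives 11P = 484, so P* = £44 and Q* = 145.
With a per-unit subsidy paid to sellers, each receives P + 27.5 per unit sold, so supply becomes Qs = 6(P + 27.5) − 119.
New equilibrium: buyers pay £29, sellers receive £56.5, Q = 220. (Wedge: Pb − Ps = −27.5.)
ΔPS is the trapezoid between Q = 220 and Q = 145 of height £12.5: ½ · (145 + 220) · 12.5 = £2281.25.

Producer surplus rises by £2281.25 thousand.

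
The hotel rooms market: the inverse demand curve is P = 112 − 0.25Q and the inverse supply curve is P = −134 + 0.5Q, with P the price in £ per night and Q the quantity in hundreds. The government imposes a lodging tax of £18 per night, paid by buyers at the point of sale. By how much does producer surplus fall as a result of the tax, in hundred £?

Producer surplus falls by £3792 hundred.

Rewrite in direct form: Qd = 448 − 4P and Qs = 2P + 268.
Before the tax: set 448 − 4P = 2P + 268 → P* = £30, Q* = 328.
With the tax collected from buyers, demand (in seller-price terms) shifts: Qd = 448 − 4(P + 18).
New equilibrium: buyers pay £36, suppliers receive £18, Q = 304. (Wedge: Pb − Ps = 18.)
ΔPS is the trapezoid between Q = 304 and Q = 328 of height £12: ½ · (328 + 304) · 12 = £3792.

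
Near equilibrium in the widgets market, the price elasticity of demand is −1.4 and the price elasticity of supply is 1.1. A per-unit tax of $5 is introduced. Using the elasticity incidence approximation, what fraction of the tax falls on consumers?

Incidence ratio: consumers' share ≈ εs / (εs + |εd|) = 1.1 / (1.1 + 1.4) = 0.44.
Supply is the less elastic side, so consumers bear the smaller share.

Consumers' share ≈ 0.44.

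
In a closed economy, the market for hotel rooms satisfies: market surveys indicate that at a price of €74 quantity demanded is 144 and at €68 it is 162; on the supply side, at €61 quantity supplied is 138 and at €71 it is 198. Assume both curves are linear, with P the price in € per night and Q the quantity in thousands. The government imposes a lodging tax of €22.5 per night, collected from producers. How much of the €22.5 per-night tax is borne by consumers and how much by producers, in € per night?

Consumers bear €15 per night; producers bear €7.5 per night.

Demand slope: (162 − 144)/(68 − 74) = -3, so Qd = 366 − 3P.
Supply slope: (198 − 138)/(71 − 61) = 6, so Qs = 6P − 228.
Before the tax: set 366 − 3P = 6P − 228 → P* = €66, Q* = 168.
With the tax collected from producers, supply shifts: Qs = 6(P − 22.5) − 228.
New equilibrium: consumers pay €81, producers receive €58.5, Q = 123. (Wedge: Pb − Ps = 22.5.)
Burden on consumers: €15; on producers: €7.5. (They sum to €22.5.)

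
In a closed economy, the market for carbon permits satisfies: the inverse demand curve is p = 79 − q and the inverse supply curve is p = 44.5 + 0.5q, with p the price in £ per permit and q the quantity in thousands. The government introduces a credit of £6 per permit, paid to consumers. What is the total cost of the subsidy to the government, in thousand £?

Government outlay = £162 thousand.

Inverting to q(p) form: qd = 79 − p; qs = 2p − 89.
Before the subsidy: set 79 − p = 2p − 89 → p* = £56, q* = 23.
With a per-unit subsidy paid to consumers, each effectively pays p − 6, so demand becomes qd = 79 − (p − 6).
Solving gives q = 27 with consumers paying £52 and producers receiving £58 (the £6 wedge).
Outlay = t · Q = 6 · 27 = £162.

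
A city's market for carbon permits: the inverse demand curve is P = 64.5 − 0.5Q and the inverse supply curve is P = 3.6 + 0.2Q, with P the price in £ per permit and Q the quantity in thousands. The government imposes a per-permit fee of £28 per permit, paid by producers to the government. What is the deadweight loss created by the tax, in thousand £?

Deadweight loss = £560 thousand.

Rewrite in direct form: Qd = 129 − 2P and Qs = 5P − 18.
Before the tax: set 129 − 2P = 5P − 18 → P* = £21, Q* = 87.
With the tax collected from producers, supply shifts: Qs = 5(P − 28) − 18.
Solving gives Q = 47 with buyers paying £41 and producers receiving £13 (the £28 wedge).
Quantity falls by |ΔQ| = |87 − 47| = 40.
DWL = ½ · t · |ΔQ| = ½ · 28 · 40 = £560.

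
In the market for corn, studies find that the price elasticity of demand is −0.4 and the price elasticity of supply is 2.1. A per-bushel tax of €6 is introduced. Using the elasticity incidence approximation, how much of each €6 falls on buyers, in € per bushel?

Buyers bear ≈ €5.04 per bushel.

Incidence ratio: buyers' share ≈ εs / (εs + |εd|) = 2.1 / (2.1 + 0.4) = 0.84.
So buyers bear ≈ 0.84 × €6 = €5.04; producers bear €0.96.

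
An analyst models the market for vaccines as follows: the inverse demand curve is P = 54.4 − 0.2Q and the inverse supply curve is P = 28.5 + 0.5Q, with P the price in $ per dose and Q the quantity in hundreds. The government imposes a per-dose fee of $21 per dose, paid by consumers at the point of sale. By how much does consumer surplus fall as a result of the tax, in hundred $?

Consumer surplus falls by $132 hundred.

Inverting to Q(P) form: Qd = 272 − 5P; Qs = 2P − 57.
Before the tax: set 272 − 5P = 2P − 57 → P* = $47, Q* = 37.
With the tax collected from consumers, demand (in seller-price terms) shifts: Qd = 272 − 5(P + 21).
New equilibrium: consumers pay $53, producers receive $32, Q = 7. (Wedge: Pb − Ps = 21.)
ΔCS is the trapezoid between Q = 7 and Q = 37 of height $6: ½ · (37 + 7) · 6 = $132.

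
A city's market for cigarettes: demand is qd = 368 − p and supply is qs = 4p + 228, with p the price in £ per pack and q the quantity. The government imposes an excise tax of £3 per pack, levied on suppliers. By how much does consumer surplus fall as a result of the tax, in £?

Before the tax: set 368 − p = 4p + 228 → p* = £28, q* = 340.
With the tax collected from suppliers, supply shifts: qs = 4(p − 3) + 228.
Solving gives q = 337.6 with buyers paying £30.4 and suppliers receiving £27.4 (the £3 wedge).
ΔCS is the trapezoid between Q = 337.6 and Q = 340 of height £2.4: ½ · (340 + 337.6) · 2.4 = £813.12.

Consumer surplus falls by £813.12.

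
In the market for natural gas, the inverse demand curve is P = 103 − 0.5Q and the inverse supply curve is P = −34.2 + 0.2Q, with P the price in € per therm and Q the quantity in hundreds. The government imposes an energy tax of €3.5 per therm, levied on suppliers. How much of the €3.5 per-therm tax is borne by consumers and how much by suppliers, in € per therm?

Consumers bear €2.5 per therm; suppliers bear €1 per therm.

Inverting to Q(P) form: Qd = 206 − 2P; Qs = 5P + 171.
Before the tax: set 206 − 2P = 5P + 171 → P* = €5, Q* = 196.
With the tax collected from suppliers, supply shifts: Qs = 5(P − 3.5) + 171.
Solving gives Q = 191 with consumers paying €7.5 and suppliers receiving €4 (the €3.5 wedge).
Burden on consumers: €2.5; on suppliers: €1. (They sum to €3.5.)
The less price-elastic side of the market bears the larger share of a per-unit tax.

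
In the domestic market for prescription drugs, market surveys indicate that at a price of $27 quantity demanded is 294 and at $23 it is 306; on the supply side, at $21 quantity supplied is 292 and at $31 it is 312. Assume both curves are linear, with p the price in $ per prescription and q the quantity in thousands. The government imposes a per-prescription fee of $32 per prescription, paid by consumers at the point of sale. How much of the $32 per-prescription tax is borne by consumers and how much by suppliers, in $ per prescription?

Consumers bear $12.8 per prescription; suppliers bear $19.2 per prescription.

Demand slope: (306 − 294)/(23 − 27) = -3, so qd = 375 − 3p.
Supply slope: (312 − 292)/(31 − 21) = 2, so qs = 2p + 250.
Without the tax, 375 − 3p = 2p + 250 gives 5p = 125, so p* = $25 and q* = 300.
With the tax collected from consumers, demand (in seller-price terms) shifts: qd = 375 − 3(p + 32).
New equilibrium: consumers pay $37.8, suppliers receive $5.8, q = 261.6. (Wedge: pb − ps = 32.)
Burden on consumers: $12.8; on suppliers: $19.2. (They sum to $32.)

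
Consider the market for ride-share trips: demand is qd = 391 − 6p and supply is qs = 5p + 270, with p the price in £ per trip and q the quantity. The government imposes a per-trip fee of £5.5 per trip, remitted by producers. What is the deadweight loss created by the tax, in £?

Deadweight loss = £41.25.

Without the tax, 391 − 6p = 5p + 270 gives 11p = 121, so p* = £11 and q* = 325.
With the tax collected from producers, supply shifts: qs = 5(p − 5.5) + 270.
Solving gives q = 310 with consumers paying £13.5 and producers receiving £8 (the £5.5 wedge).
Quantity falls by |ΔQ| = |325 − 310| = 15.
DWL = ½ · t · |ΔQ| = ½ · 5.5 · 15 = £41.25.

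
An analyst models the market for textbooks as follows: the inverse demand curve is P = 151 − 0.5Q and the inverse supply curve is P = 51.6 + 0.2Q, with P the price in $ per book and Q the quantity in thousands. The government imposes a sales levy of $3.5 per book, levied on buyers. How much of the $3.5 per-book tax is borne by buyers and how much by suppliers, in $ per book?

Rewrite in direct form: Qd = 302 − 2P and Qs = 5P − 258.
Before the tax: set 302 − 2P = 5P − 258 → P* = $80, Q* = 142.
With the tax collected from buyers, demand (in seller-price terms) shifts: Qd = 302 − 2(P + 3.5).
Solving gives Q = 137 with buyers paying $82.5 and suppliers receiving $79 (the $3.5 wedge).
Burden on buyers: $2.5; on suppliers: $1. (They sum to $3.5.)

Buyers bear $2.5 per book; suppliers bear $1 per book.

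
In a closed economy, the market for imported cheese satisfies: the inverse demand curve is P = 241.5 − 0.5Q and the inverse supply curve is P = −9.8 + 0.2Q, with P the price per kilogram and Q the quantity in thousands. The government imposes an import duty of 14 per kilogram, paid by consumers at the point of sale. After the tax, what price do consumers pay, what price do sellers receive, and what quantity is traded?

Inverting to Q(P) form: Qd = 483 − 2P; Qs = 5P + 49.
Before the tax: set 483 − 2P = 5P + 49 → P* = 62, Q* = 359.
With the tax collected from consumers, demand (in seller-price terms) shifts: Qd = 483 − 2(P + 14).
Solving gives Q = 339 with consumers paying 72 and sellers receiving 58 (the 14 wedge).
The less price-elastic side of the market bears the larger share of a per-unit tax.

Consumers pay 72; sellers receive 58; quantity = 339.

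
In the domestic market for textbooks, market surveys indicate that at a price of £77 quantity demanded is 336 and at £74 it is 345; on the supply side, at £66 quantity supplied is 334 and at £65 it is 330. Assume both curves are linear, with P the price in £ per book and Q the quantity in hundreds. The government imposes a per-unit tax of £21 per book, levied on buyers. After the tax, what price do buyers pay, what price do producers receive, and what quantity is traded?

Buyers pay £83; producers receive £62; quantity = 318.

Demand slope: (345 − 336)/(74 − 77) = -3, so Qd = 567 − 3P.
Supply slope: (330 − 334)/(65 − 66) = 4, so Qs = 4P + 70.
Without the tax, 567 − 3P = 4P + 70 gives 7P = 497, so P* = £71 and Q* = 354.
With the tax collected from buyers, demand (in seller-price terms) shifts: Qd = 567 − 3(P + 21).
Solving gives Q = 318 with buyers paying £83 and producers receiving £62 (the £21 wedge).
The less price-elastic side of the market bears the larger share of a per-unit tax.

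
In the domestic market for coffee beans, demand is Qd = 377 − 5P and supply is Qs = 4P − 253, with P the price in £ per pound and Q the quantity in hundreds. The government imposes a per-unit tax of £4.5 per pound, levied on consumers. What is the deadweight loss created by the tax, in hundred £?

Before the tax: set 377 − 5P = 4P − 253 → P* = £70, Q* = 27.
With the tax collected from consumers, demand (in seller-price terms) shifts: Qd = 377 − 5(P + 4.5).
New equilibrium: consumers pay £72, suppliers receive £67.5, Q = 17. (Wedge: Pb − Ps = 4.5.)
Quantity falls by |ΔQ| = |27 − 17| = 10.
DWL = ½ · t · |ΔQ| = ½ · 4.5 · 10 = £22.5.

Deadweight loss = £22.5 hundred.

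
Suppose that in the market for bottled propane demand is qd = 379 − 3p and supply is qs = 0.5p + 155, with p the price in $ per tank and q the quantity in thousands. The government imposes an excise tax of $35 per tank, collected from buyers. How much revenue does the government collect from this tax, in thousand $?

Tax revenue = $6020 thousand.

Without the tax, 379 − 3p = 0.5p + 155 gives 3.5p = 224, so p* = $64 and q* = 187.
With the tax collected from buyers, demand (in seller-price terms) shifts: qd = 379 − 3(p + 35).
Solving gives q = 172 with buyers paying $69 and producers receiving $34 (the $35 wedge).
Revenue = t · Q = 35 · 172 = $6020.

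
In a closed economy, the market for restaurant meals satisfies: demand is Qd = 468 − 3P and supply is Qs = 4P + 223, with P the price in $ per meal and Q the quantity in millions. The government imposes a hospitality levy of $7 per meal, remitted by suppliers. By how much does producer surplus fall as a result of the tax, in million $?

Before the tax: set 468 − 3P = 4P + 223 → P* = $35, Q* = 363.
With the tax collected from suppliers, supply shifts: Qs = 4(P − 7) + 223.
New equilibrium: buyers pay $39, suppliers receive $32, Q = 351. (Wedge: Pb − Ps = 7.)
ΔPS is the trapezoid between Q = 351 and Q = 363 of height $3: ½ · (363 + 351) · 3 = $1071.

Producer surplus falls by $1071 million.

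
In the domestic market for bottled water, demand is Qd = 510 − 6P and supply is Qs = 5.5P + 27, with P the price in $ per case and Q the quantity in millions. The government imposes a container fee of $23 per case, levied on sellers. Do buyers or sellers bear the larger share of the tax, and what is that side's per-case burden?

Before the tax: set 510 − 6P = 5.5P + 27 → P* = $42, Q* = 258.
With the tax collected from sellers, supply shifts: Qs = 5.5(P − 23) + 27.
New equilibrium: buyers pay $53, sellers receive $30, Q = 192. (Wedge: Pb − Ps = 23.)
Per-case burden: buyers $11, sellers $12.
Sellers take the larger share because supply is less price-elastic here (demand slope 6 vs supply slope 5.5).
The less price-elastic side of the market bears the larger share of a per-unit tax.

Sellers bear the larger share: $12 per case.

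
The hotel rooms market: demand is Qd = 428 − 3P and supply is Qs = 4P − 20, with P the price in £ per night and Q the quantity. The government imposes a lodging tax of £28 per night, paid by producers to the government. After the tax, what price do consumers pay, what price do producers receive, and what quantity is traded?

Before the tax: set 428 − 3P = 4P − 20 → P* = £64, Q* = 236.
With the tax collected from producers, supply shifts: Qs = 4(P − 28) − 20.
New equilibrium: consumers pay £80, producers receive £52, Q = 188. (Wedge: Pb − Ps = 28.)
The less price-elastic side of the market bears the larger share of a per-unit tax.

Consumers pay £80; producers receive £52; quantity = 188.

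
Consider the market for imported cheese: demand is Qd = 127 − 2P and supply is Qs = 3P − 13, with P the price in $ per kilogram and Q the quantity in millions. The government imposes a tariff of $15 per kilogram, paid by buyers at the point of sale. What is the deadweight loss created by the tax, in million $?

Without the tax, 127 − 2P = 3P − 13 gives 5P = 140, so P* = $28 and Q* = 71.
With the tax collected from buyers, demand (in seller-price terms) shifts: Qd = 127 − 2(P + 15).
New equilibrium: buyers pay $37, producers receive $22, Q = 53. (Wedge: Pb − Ps = 15.)
Quantity falls by |ΔQ| = |71 − 53| = 18.
DWL = ½ · t · |ΔQ| = ½ · 15 · 18 = $135.

Deadweight loss = $135 million.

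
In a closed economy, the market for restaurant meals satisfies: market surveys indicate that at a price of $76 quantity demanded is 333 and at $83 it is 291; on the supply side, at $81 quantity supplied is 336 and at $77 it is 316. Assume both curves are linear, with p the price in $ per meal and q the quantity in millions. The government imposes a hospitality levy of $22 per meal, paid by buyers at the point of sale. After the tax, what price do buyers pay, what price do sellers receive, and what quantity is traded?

Demand slope: (291 − 333)/(83 − 76) = -6, so qd = 789 − 6p.
Supply slope: (316 − 336)/(77 − 81) = 5, so qs = 5p − 69.
Without the tax, 789 − 6p = 5p − 69 gives 11p = 858, so p* = $78 and q* = 321.
With the tax collected from buyers, demand (in seller-price terms) shifts: qd = 789 − 6(p + 22).
New equilibrium: buyers pay $88, sellers receive $66, q = 261. (Wedge: pb − ps = 22.)
The less price-elastic side of the market bears the larger share of a per-unit tax.

Buyers pay $88; sellers receive $66; quantity = 261.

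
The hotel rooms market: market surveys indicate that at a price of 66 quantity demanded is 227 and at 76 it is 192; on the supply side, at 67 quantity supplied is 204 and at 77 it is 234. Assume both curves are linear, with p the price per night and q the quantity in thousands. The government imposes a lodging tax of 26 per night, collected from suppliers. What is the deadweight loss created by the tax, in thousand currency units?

Demand slope: (192 − 227)/(76 − 66) = -3.5, so qd = 458 − 3.5p.
Supply slope: (234 − 204)/(77 − 67) = 3, so qs = 3p + 3.
Before the tax: set 458 − 3.5p = 3p + 3 → p* = 70, q* = 213.
With the tax collected from suppliers, supply shifts: qs = 3(p − 26) + 3.
Solving gives q = 171 with consumers paying 82 and suppliers receiving 56 (the 26 wedge).
Quantity falls by |ΔQ| = |213 − 171| = 42.
DWL = ½ · t · |ΔQ| = ½ · 26 · 42 = 546.

Deadweight loss = 546 thousand.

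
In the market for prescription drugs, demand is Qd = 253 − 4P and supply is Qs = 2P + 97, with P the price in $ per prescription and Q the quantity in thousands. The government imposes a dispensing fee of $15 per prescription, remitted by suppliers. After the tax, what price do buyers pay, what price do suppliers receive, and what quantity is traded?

Buyers pay $31; suppliers receive $16; quantity = 129.

Without the tax, 253 − 4P = 2P + 97 gives 6P = 156, so P* = $26 and Q* = 149.
With the tax collected from suppliers, supply shifts: Qs = 2(P − 15) + 97.
Solving gives Q = 129 with buyers paying $31 and suppliers receiving $16 (the $15 wedge).
The less price-elastic side of the market bears the larger share of a per-unit tax.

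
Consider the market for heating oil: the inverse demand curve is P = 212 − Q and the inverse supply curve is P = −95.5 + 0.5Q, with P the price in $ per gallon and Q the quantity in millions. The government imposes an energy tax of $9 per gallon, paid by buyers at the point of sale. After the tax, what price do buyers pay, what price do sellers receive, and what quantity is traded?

Buyers pay $13; sellers receive $4; quantity = 199.

Rewrite in direct form: Qd = 212 − P and Qs = 2P + 191.
Before the tax: set 212 − P = 2P + 191 → P* = $7, Q* = 205.
With the tax collected from buyers, demand (in seller-price terms) shifts: Qd = 212 − (P + 9).
Solving gives Q = 199 with buyers paying $13 and sellers receiving $4 (the $9 wedge).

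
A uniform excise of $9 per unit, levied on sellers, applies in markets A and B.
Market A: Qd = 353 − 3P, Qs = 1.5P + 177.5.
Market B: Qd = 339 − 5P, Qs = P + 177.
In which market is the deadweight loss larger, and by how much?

Market A, by $6.75.

Market A: pre-tax P* = $39, Q* = 236; post-tax Q = 227; deadweight loss = $40.5.
Market B: pre-tax P* = $27, Q* = 204; post-tax Q = 196.5; deadweight loss = $33.75.
Difference: $40.5 vs $33.75 → market A is larger by $6.75.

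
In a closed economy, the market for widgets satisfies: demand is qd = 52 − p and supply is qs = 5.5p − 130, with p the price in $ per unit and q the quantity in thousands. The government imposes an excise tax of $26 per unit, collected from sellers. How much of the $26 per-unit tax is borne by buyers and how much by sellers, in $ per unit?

Without the tax, 52 − p = 5.5p − 130 gives 6.5p = 182, so p* = $28 and q* = 24.
With the tax collected from sellers, supply shifts: qs = 5.5(p − 26) − 130.
Solving gives q = 2 with buyers paying $50 and sellers receiving $24 (the $26 wedge).
Burden on buyers: $22; on sellers: $4. (They sum to $26.)

Buyers bear $22 per unit; sellers bear $4 per unit.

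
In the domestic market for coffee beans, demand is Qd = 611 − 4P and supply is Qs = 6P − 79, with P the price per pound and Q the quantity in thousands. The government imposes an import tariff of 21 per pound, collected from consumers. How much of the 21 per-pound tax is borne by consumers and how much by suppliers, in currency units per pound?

Before the tax: set 611 − 4P = 6P − 79 → P* = 69, Q* = 335.
With the tax collected from consumers, demand (in seller-price terms) shifts: Qd = 611 − 4(P + 21).
Solving gives Q = 284.6 with consumers paying 81.6 and suppliers receiving 60.6 (the 21 wedge).
Burden on consumers: 12.6; on suppliers: 8.4. (They sum to 21.)
The less price-elastic side of the market bears the larger share of a per-unit tax.

Consumers bear 12.6 per pound; suppliers bear 8.4 per pound.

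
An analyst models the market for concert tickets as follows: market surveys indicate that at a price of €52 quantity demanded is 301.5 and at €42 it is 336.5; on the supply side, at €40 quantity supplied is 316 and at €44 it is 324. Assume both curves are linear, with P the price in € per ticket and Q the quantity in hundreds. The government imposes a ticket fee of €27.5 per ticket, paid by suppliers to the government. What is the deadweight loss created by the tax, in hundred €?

Demand slope: (336.5 − 301.5)/(42 − 52) = -3.5, so Qd = 483.5 − 3.5P.
Supply slope: (324 − 316)/(44 − 40) = 2, so Qs = 2P + 236.
Without the tax, 483.5 − 3.5P = 2P + 236 gives 5.5P = 247.5, so P* = €45 and Q* = 326.
With the tax collected from suppliers, supply shifts: Qs = 2(P − 27.5) + 236.
New equilibrium: consumers pay €55, suppliers receive €27.5, Q = 291. (Wedge: Pb − Ps = 27.5.)
Quantity falls by |ΔQ| = |326 − 291| = 35.
DWL = ½ · t · |ΔQ| = ½ · 27.5 · 35 = €481.25.

Deadweight loss = €481.25 hundred.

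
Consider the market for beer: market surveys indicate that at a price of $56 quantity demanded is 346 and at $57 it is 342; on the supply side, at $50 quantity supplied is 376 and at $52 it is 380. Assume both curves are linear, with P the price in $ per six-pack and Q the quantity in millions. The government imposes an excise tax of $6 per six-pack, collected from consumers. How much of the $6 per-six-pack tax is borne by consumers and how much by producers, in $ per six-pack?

Consumers bear $2 per six-pack; producers bear $4 per six-pack.

Demand slope: (342 − 346)/(57 − 56) = -4, so Qd = 570 − 4P.
Supply slope: (380 − 376)/(52 − 50) = 2, so Qs = 2P + 276.
Before the tax: set 570 − 4P = 2P + 276 → P* = $49, Q* = 374.
With the tax collected from consumers, demand (in seller-price terms) shifts: Qd = 570 − 4(P + 6).
New equilibrium: consumers pay $51, producers receive $45, Q = 366. (Wedge: Pb − Ps = 6.)
Burden on consumers: $2; on producers: $4. (They sum to $6.)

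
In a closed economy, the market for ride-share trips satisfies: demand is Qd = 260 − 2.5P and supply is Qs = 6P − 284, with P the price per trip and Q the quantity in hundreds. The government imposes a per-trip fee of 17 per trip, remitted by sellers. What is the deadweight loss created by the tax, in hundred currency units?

Before the tax: set 260 − 2.5P = 6P − 284 → P* = 64, Q* = 100.
With the tax collected from sellers, supply shifts: Qs = 6(P − 17) − 284.
Solving gives Q = 70 with buyers paying 76 and sellers receiving 59 (the 17 wedge).
Quantity falls by |ΔQ| = |100 − 70| = 30.
DWL = ½ · t · |ΔQ| = ½ · 17 · 30 = 255.

Deadweight loss = 255 hundred.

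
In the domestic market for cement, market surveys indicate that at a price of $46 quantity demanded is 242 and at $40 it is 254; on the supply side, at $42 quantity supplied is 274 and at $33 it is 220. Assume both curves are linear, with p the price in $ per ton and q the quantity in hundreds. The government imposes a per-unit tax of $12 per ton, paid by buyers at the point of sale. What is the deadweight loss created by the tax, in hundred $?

Demand slope: (254 − 242)/(40 − 46) = -2, so qd = 334 − 2p.
Supply slope: (220 − 274)/(33 − 42) = 6, so qs = 6p + 22.
Before the tax: set 334 − 2p = 6p + 22 → p* = $39, q* = 256.
With the tax collected from buyers, demand (in seller-price terms) shifts: qd = 334 − 2(p + 12).
New equilibrium: buyers pay $48, suppliers receive $36, q = 238. (Wedge: pb − ps = 12.)
Quantity falls by |ΔQ| = |256 − 238| = 18.
DWL = ½ · t · |ΔQ| = ½ · 12 · 18 = $108.

Deadweight loss = $108 hundred.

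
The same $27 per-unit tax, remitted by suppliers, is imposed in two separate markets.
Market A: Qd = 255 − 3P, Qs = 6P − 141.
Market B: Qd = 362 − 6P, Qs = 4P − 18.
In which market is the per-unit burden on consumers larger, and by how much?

Market A, by $7.2.

Market A: pre-tax P* = $44, Q* = 123; post-tax Q = 69; per-unit burden on consumers = $18.
Market B: pre-tax P* = $38, Q* = 134; post-tax Q = 69.2; per-unit burden on consumers = $10.8.
Difference: $18 vs $10.8 → market A is larger by $7.2.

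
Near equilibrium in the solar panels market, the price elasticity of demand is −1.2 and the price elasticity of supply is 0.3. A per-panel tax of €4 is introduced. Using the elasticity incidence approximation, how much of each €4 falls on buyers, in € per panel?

Buyers bear ≈ €0.8 per panel.

Incidence ratio: buyers' share ≈ εs / (εs + |εd|) = 0.3 / (0.3 + 1.2) = 0.2.
So buyers bear ≈ 0.2 × €4 = €0.8; suppliers bear €3.2.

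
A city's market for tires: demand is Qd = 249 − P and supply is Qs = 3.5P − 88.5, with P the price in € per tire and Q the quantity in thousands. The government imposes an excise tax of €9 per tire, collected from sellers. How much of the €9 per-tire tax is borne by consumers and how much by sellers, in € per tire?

Consumers bear €7 per tire; sellers bear €2 per tire.

Before the tax: set 249 − P = 3.5P − 88.5 → P* = €75, Q* = 174.
With the tax collected from sellers, supply shifts: Qs = 3.5(P − 9) − 88.5.
Solving gives Q = 167 with consumers paying €82 and sellers receiving €73 (the €9 wedge).
Burden on consumers: €7; on sellers: €2. (They sum to €9.)
The less price-elastic side of the market bears the larger share of a per-unit tax.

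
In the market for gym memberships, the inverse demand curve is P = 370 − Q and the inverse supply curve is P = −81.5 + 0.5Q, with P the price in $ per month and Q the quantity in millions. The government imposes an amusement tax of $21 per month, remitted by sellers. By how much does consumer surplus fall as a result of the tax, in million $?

Inverting to Q(P) form: Qd = 370 − P; Qs = 2P + 163.
Without the tax, 370 − P = 2P + 163 gives 3P = 207, so P* = $69 and Q* = 301.
With the tax collected from sellers, supply shifts: Qs = 2(P − 21) + 163.
Solving gives Q = 287 with consumers paying $83 and sellers receiving $62 (the $21 wedge).
ΔCS is the trapezoid between Q = 287 and Q = 301 of height $14: ½ · (301 + 287) · 14 = $4116.

Consumer surplus falls by $4116 million.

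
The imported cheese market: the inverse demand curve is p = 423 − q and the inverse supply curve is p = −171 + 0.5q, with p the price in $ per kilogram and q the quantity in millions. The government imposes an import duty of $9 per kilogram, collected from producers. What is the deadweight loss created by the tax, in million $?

Deadweight loss = $27 million.

Inverting to q(p) form: qd = 423 − p; qs = 2p + 342.
Without the tax, 423 − p = 2p + 342 gives 3p = 81, so p* = $27 and q* = 396.
With the tax collected from producers, supply shifts: qs = 2(p − 9) + 342.
Solving gives q = 390 with consumers paying $33 and producers receiving $24 (the $9 wedge).
Quantity falls by |ΔQ| = |396 − 390| = 6.
DWL = ½ · t · |ΔQ| = ½ · 9 · 6 = $27.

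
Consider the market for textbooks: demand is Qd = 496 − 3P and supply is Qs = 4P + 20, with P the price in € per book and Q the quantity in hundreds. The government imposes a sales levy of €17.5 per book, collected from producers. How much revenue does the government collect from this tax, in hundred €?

Tax revenue = €4585 hundred.

Without the tax, 496 − 3P = 4P + 20 gives 7P = 476, so P* = €68 and Q* = 292.
With the tax collected from producers, supply shifts: Qs = 4(P − 17.5) + 20.
New equilibrium: consumers pay €78, producers receive €60.5, Q = 262. (Wedge: Pb − Ps = 17.5.)
Revenue = t · Q = 17.5 · 262 = €4585.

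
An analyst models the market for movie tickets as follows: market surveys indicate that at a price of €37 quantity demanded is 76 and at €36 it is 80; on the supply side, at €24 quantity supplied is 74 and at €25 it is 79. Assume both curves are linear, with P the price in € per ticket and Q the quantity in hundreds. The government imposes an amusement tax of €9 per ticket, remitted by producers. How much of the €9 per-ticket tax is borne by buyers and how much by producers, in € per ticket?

Demand slope: (80 − 76)/(36 − 37) = -4, so Qd = 224 − 4P.
Supply slope: (79 − 74)/(25 − 24) = 5, so Qs = 5P − 46.
Before the tax: set 224 − 4P = 5P − 46 → P* = €30, Q* = 104.
With the tax collected from producers, supply shifts: Qs = 5(P − 9) − 46.
Solving gives Q = 84 with buyers paying €35 and producers receiving €26 (the €9 wedge).
Burden on buyers: €5; on producers: €4. (They sum to €9.)
The less price-elastic side of the market bears the larger share of a per-unit tax.

Buyers bear €5 per ticket; producers bear €4 per ticket.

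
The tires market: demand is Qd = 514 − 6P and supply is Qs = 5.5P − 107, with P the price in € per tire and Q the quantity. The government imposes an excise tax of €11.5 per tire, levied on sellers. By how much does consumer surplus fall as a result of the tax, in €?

Before the tax: set 514 − 6P = 5.5P − 107 → P* = €54, Q* = 190.
With the tax collected from sellers, supply shifts: Qs = 5.5(P − 11.5) − 107.
Solving gives Q = 157 with consumers paying €59.5 and sellers receiving €48 (the €11.5 wedge).
ΔCS is the trapezoid between Q = 157 and Q = 190 of height €5.5: ½ · (190 + 157) · 5.5 = €954.25.

Consumer surplus falls by €954.25.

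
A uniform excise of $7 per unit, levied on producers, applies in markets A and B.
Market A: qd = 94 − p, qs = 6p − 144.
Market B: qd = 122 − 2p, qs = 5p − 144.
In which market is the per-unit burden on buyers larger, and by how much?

Market A, by $1.

Market A: pre-tax p* = $34, q* = 60; post-tax q = 54; per-unit burden on buyers = $6.
Market B: pre-tax p* = $38, q* = 46; post-tax q = 36; per-unit burden on buyers = $5.
Difference: $6 vs $5 → market A is larger by $1.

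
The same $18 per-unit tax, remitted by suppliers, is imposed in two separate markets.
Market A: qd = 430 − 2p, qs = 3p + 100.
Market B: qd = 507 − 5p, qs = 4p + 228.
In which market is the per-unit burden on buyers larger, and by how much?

Market A: pre-tax p* = $66, q* = 298; post-tax q = 276.4; per-unit burden on buyers = $10.8.
Market B: pre-tax p* = $31, q* = 352; post-tax q = 312; per-unit burden on buyers = $8.
Difference: $10.8 vs $8 → market A is larger by $2.8.

Market A, by $2.8.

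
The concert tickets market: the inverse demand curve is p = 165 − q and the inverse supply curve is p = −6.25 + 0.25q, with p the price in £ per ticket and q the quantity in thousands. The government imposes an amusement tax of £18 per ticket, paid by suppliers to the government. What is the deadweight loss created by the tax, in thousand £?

Rewrite in direct form: qd = 165 − p and qs = 4p + 25.
Before the tax: set 165 − p = 4p + 25 → p* = £28, q* = 137.
With the tax collected from suppliers, supply shifts: qs = 4(p − 18) + 25.
Solving gives q = 122.6 with buyers paying £42.4 and suppliers receiving £24.4 (the £18 wedge).
Quantity falls by |ΔQ| = |137 − 122.6| = 14.4.
DWL = ½ · t · |ΔQ| = ½ · 18 · 14.4 = £129.6.

Deadweight loss = £129.6 thousand.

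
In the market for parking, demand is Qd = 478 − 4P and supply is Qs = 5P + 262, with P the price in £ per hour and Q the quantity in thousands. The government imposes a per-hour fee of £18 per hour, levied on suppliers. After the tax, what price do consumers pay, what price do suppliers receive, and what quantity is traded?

Without the tax, 478 − 4P = 5P + 262 gives 9P = 216, so P* = £24 and Q* = 382.
With the tax collected from suppliers, supply shifts: Qs = 5(P − 18) + 262.
Solving gives Q = 342 with consumers paying £34 and suppliers receiving £16 (the £18 wedge).
The less price-elastic side of the market bears the larger share of a per-unit tax.

Consumers pay £34; suppliers receive £16; quantity = 342.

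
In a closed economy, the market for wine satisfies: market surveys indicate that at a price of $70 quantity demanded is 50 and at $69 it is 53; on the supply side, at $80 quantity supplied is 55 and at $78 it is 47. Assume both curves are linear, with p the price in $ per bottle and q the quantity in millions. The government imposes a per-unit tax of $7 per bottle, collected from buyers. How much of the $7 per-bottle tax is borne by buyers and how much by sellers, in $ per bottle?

Buyers bear $4 per bottle; sellers bear $3 per bottle.

Demand slope: (53 − 50)/(69 − 70) = -3, so qd = 260 − 3p.
Supply slope: (47 − 55)/(78 − 80) = 4, so qs = 4p − 265.
Without the tax, 260 − 3p = 4p − 265 gives 7p = 525, so p* = $75 and q* = 35.
With the tax collected from buyers, demand (in seller-price terms) shifts: qd = 260 − 3(p + 7).
New equilibrium: buyers pay $79, sellers receive $72, q = 23. (Wedge: pb − ps = 7.)
Burden on buyers: $4; on sellers: $3. (They sum to $7.)
The less price-elastic side of the market bears the larger share of a per-unit tax.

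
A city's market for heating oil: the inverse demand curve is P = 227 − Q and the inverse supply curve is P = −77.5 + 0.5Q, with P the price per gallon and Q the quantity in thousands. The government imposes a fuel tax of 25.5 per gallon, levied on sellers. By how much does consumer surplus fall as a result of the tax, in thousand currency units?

Rewrite in direct form: Qd = 227 − P and Qs = 2P + 155.
Without the tax, 227 − P = 2P + 155 gives 3P = 72, so P* = 24 and Q* = 203.
With the tax collected from sellers, supply shifts: Qs = 2(P − 25.5) + 155.
New equilibrium: consumers pay 41, sellers receive 15.5, Q = 186. (Wedge: Pb − Ps = 25.5.)
ΔCS is the trapezoid between Q = 186 and Q = 203 of height 17: ½ · (203 + 186) · 17 = 3306.5.

Consumer surplus falls by 3306.5 thousand.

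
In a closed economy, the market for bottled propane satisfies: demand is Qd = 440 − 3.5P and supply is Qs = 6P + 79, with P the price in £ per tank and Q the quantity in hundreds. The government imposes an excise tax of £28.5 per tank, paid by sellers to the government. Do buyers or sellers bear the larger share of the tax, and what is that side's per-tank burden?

Buyers bear the larger share: £18 per tank.

Without the tax, 440 − 3.5P = 6P + 79 gives 9.5P = 361, so P* = £38 and Q* = 307.
With the tax collected from sellers, supply shifts: Qs = 6(P − 28.5) + 79.
Solving gives Q = 244 with buyers paying £56 and sellers receiving £27.5 (the £28.5 wedge).
Per-tank burden: buyers £18, sellers £10.5.
Buyers take the larger share because demand is less price-elastic here (demand slope 3.5 vs supply slope 6).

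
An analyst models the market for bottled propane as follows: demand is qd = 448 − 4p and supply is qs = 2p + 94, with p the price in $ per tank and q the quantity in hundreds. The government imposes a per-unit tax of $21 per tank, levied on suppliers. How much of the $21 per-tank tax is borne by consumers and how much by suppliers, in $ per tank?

Before the tax: set 448 − 4p = 2p + 94 → p* = $59, q* = 212.
With the tax collected from suppliers, supply shifts: qs = 2(p − 21) + 94.
New equilibrium: consumers pay $66, suppliers receive $45, q = 184. (Wedge: pb − ps = 21.)
Burden on consumers: $7; on suppliers: $14. (They sum to $21.)
The less price-elastic side of the market bears the larger share of a per-unit tax.

Consumers bear $7 per tank; suppliers bear $14 per tank.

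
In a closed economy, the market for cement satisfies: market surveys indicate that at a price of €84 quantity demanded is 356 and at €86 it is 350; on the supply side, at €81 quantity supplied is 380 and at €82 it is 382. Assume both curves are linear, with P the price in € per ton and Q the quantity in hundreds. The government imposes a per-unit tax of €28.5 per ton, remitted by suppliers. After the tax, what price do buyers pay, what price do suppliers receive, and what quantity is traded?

Buyers pay €89.4; suppliers receive €60.9; quantity = 339.8.

Demand slope: (350 − 356)/(86 − 84) = -3, so Qd = 608 − 3P.
Supply slope: (382 − 380)/(82 − 81) = 2, so Qs = 2P + 218.
Without the tax, 608 − 3P = 2P + 218 gives 5P = 390, so P* = €78 and Q* = 374.
With the tax collected from suppliers, supply shifts: Qs = 2(P − 28.5) + 218.
Solving gives Q = 339.8 with buyers paying €89.4 and suppliers receiving €60.9 (the €28.5 wedge).
The less price-elastic side of the market bears the larger share of a per-unit tax.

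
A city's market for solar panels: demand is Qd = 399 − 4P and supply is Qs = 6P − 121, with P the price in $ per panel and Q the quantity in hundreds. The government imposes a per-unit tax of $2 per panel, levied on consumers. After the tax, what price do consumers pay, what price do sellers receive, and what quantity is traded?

Consumers pay $53.2; sellers receive $51.2; quantity = 186.2.

Without the tax, 399 − 4P = 6P − 121 gives 10P = 520, so P* = $52 and Q* = 191.
With the tax collected from consumers, demand (in seller-price terms) shifts: Qd = 399 − 4(P + 2).
Solving gives Q = 186.2 with consumers paying $53.2 and sellers receiving $51.2 (the $2 wedge).
The less price-elastic side of the market bears the larger share of a per-unit tax.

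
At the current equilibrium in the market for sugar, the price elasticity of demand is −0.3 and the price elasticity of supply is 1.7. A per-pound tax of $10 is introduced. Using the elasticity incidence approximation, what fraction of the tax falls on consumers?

Incidence ratio: consumers' share ≈ εs / (εs + |εd|) = 1.7 / (1.7 + 0.3) = 0.85.
Supply is the more elastic side, so consumers bear the larger share.

Consumers' share ≈ 0.85.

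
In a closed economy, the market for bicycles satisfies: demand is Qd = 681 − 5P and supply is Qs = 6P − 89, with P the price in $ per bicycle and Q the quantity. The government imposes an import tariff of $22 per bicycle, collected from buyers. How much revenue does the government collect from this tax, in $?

Tax revenue = $5962.

Before the tax: set 681 − 5P = 6P − 89 → P* = $70, Q* = 331.
With the tax collected from buyers, demand (in seller-price terms) shifts: Qd = 681 − 5(P + 22).
New equilibrium: buyers pay $82, sellers receive $60, Q = 271. (Wedge: Pb − Ps = 22.)
Revenue = t · Q = 22 · 271 = $5962.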